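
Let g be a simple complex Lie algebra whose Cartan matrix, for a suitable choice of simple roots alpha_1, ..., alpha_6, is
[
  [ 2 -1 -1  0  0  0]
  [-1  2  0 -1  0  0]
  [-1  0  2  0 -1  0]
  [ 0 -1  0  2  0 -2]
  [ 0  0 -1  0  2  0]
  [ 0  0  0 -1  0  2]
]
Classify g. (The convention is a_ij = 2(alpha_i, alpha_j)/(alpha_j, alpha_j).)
The matrix has rank 6 with 2's on the diagonal. Reading the off-diagonal entries as Dynkin edges (a single edge where a_ij = a_ji = -1; a double or triple edge where a_ij * a_ji = 2 or 3), the diagram is a chain of 6 nodes with a double edge at one end; the terminal node there is the unique short simple root (B_6). One simple-root ordering that puts it in standard form is (alpha_5, alpha_3, alpha_1, alpha_2, alpha_4, alpha_6). So the algebra is type B_6, i.e. so(13).

B_6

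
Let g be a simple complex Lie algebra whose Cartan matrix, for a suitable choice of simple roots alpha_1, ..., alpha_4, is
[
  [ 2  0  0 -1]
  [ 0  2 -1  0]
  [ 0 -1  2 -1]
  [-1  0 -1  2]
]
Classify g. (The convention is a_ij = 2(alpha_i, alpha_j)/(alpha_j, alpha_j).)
A4

The matrix has rank 4 with 2's on the diagonal. Reading the off-diagonal entries as Dynkin edges (a single edge where a_ij = a_ji = -1; a double or triple edge where a_ij * a_ji = 2 or 3), the diagram is a chain of 4 nodes with single edges (A_4). One simple-root ordering that puts it in standard form is (alpha_1, alpha_4, alpha_3, alpha_2). So the algebra is type A_4, i.e. sl(5).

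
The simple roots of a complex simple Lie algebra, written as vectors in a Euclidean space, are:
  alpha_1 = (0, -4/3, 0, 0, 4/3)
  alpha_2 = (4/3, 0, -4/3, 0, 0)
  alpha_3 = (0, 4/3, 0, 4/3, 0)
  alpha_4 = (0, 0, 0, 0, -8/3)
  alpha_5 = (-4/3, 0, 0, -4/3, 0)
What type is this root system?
C5

Compute the Cartan integers a_ij = 2(alpha_i, alpha_j)/(alpha_j, alpha_j); the resulting 5x5 Cartan matrix is
[[2, 0, -1, -1, 0], [0, 2, 0, 0, -1], [-1, 0, 2, 0, -1], [-2, 0, 0, 2, 0], [0, -1, -1, 0, 2]].
The roots have two lengths (squared-length ratio 2:1); the short ones are alpha_{1,2,3,5}. The associated Dynkin diagram is a chain of 5 nodes with a double edge at one end; the terminal node there is the unique long simple root (C_5), so the type is C_5 (the algebra sp(10)).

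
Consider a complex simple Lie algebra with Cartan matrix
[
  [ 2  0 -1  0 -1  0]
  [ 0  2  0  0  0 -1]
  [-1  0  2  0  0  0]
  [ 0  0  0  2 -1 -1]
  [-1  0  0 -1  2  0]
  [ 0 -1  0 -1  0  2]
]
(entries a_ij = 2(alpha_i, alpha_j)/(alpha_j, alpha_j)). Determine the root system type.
The matrix has rank 6 with 2's on the diagonal. Reading the off-diagonal entries as Dynkin edges (a single edge where a_ij = a_ji = -1; a double or triple edge where a_ij * a_ji = 2 or 3), the diagram is a chain of 6 nodes with single edges (A_6). One simple-root ordering that puts it in standard form is (alpha_3, alpha_1, alpha_5, alpha_4, alpha_6, alpha_2). So the algebra is type A_6, i.e. sl(7).

A_6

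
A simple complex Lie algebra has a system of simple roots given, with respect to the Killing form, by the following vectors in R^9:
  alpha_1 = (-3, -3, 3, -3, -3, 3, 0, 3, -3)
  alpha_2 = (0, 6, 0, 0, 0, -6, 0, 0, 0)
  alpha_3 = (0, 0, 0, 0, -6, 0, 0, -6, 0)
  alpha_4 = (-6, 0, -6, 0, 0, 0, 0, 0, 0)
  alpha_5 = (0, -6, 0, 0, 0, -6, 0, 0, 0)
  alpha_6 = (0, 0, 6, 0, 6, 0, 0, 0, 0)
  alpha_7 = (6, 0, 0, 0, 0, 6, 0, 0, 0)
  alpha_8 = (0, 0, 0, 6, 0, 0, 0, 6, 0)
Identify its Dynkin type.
Compute the Cartan integers a_ij = 2(alpha_i, alpha_j)/(alpha_j, alpha_j); the resulting 8x8 Cartan matrix is
[[2, -1, 0, 0, 0, 0, 0, 0], [-1, 2, 0, 0, 0, 0, -1, 0], [0, 0, 2, 0, 0, -1, 0, -1], [0, 0, 0, 2, 0, -1, -1, 0], [0, 0, 0, 0, 2, 0, -1, 0], [0, 0, -1, -1, 0, 2, 0, 0], [0, -1, 0, -1, -1, 0, 2, 0], [0, 0, -1, 0, 0, 0, 0, 2]].
All simple roots have the same length, so the diagram is simply laced. The associated Dynkin diagram is a chain of 7 nodes with one extra node attached to the third node from one end (E_8), so the type is E_8.

E8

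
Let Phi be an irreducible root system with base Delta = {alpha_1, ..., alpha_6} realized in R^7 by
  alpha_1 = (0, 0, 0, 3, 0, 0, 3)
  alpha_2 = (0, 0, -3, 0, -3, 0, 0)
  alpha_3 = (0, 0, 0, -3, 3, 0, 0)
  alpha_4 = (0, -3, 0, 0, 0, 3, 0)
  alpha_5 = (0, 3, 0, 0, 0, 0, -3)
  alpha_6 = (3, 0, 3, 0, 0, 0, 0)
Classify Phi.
Compute the Cartan integers a_ij = 2(alpha_i, alpha_j)/(alpha_j, alpha_j); the resulting 6x6 Cartan matrix is
[[2, 0, -1, 0, -1, 0], [0, 2, -1, 0, 0, -1], [-1, -1, 2, 0, 0, 0], [0, 0, 0, 2, -1, 0], [-1, 0, 0, -1, 2, 0], [0, -1, 0, 0, 0, 2]].
All simple roots have the same length, so the diagram is simply laced. The associated Dynkin diagram is a chain of 6 nodes with single edges (A_6), so the type is A_6 (the algebra sl(7)).

A6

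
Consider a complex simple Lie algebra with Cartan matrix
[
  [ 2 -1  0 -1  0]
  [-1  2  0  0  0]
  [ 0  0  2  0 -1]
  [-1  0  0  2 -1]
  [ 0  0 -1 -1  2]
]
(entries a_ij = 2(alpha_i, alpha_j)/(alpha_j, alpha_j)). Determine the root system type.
A_5

The matrix has rank 5 with 2's on the diagonal. Reading the off-diagonal entries as Dynkin edges (a single edge where a_ij = a_ji = -1; a double or triple edge where a_ij * a_ji = 2 or 3), the diagram is a chain of 5 nodes with single edges (A_5). One simple-root ordering that puts it in standard form is (alpha_2, alpha_1, alpha_4, alpha_5, alpha_3). So the algebra is type A_5, i.e. sl(6).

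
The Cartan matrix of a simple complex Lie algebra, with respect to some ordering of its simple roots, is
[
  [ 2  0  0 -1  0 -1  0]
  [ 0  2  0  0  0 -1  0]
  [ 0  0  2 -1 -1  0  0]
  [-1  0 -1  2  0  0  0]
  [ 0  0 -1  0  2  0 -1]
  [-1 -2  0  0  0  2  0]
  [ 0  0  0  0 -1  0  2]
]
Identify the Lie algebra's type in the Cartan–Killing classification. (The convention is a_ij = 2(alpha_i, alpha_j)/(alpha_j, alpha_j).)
B7

The matrix has rank 7 with 2's on the diagonal. Reading the off-diagonal entries as Dynkin edges (a single edge where a_ij = a_ji = -1; a double or triple edge where a_ij * a_ji = 2 or 3), the diagram is a chain of 7 nodes with a double edge at one end; the terminal node there is the unique short simple root (B_7). One simple-root ordering that puts it in standard form is (alpha_7, alpha_5, alpha_3, alpha_4, alpha_1, alpha_6, alpha_2). So the algebra is type B_7, i.e. so(15).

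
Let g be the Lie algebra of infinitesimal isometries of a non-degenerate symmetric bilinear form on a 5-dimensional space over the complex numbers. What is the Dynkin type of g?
This is so(5) with 5 odd, which has dimension 5(5-1)/2 = 10 and rank (5-1)/2 = 2. In the classification of classical Lie algebras, the orthogonal algebra so(2n+1) in an odd number of variables has type B_n; here n = 2, so the Dynkin diagram is a chain of 2 nodes with a double edge at one end; the terminal node there is the unique short simple root (B_2). Hence the type is B_2.

B2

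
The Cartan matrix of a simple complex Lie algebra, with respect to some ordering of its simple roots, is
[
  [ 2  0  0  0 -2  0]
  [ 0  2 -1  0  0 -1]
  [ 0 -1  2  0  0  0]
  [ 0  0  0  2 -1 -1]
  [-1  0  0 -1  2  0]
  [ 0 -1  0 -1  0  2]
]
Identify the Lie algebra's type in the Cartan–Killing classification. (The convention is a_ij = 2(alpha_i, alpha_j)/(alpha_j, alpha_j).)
The matrix has rank 6 with 2's on the diagonal. Reading the off-diagonal entries as Dynkin edges (a single edge where a_ij = a_ji = -1; a double or triple edge where a_ij * a_ji = 2 or 3), the diagram is a chain of 6 nodes with a double edge at one end; the terminal node there is the unique long simple root (C_6). One simple-root ordering that puts it in standard form is (alpha_3, alpha_2, alpha_6, alpha_4, alpha_5, alpha_1). So the algebra is type C_6, i.e. sp(12).

C_6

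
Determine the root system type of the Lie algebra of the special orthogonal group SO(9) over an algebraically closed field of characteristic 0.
B_4

This is so(9) with 9 odd, which has dimension 9(9-1)/2 = 36 and rank (9-1)/2 = 4. In the classification of classical Lie algebras, the orthogonal algebra so(2n+1) in an odd number of variables has type B_n; here n = 4, so the Dynkin diagram is a chain of 4 nodes with a double edge at one end; the terminal node there is the unique short simple root (B_4). Hence the type is B_4.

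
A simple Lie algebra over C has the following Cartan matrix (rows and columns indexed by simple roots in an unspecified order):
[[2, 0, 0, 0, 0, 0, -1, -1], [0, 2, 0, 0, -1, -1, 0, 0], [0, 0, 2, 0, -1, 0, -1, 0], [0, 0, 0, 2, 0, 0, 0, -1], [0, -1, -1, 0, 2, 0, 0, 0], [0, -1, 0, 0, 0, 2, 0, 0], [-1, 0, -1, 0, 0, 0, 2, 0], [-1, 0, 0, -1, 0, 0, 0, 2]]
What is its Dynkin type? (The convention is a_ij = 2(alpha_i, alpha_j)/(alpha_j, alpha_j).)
A_8 (sl(9))

The matrix has rank 8 with 2's on the diagonal. Reading the off-diagonal entries as Dynkin edges (a single edge where a_ij = a_ji = -1; a double or triple edge where a_ij * a_ji = 2 or 3), the diagram is a chain of 8 nodes with single edges (A_8). One simple-root ordering that puts it in standard form is (alpha_4, alpha_8, alpha_1, alpha_7, alpha_3, alpha_5, alpha_2, alpha_6). So the algebra is type A_8, i.e. sl(9).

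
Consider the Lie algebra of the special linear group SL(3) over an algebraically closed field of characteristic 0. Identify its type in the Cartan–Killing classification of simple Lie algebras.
This is sl(3), which has dimension 3^2 - 1 = 8 and rank 3 - 1 = 2 (a Cartan subalgebra is the diagonal traceless matrices). In the classification of classical Lie algebras, the special linear algebra sl(n+1) has type A_n; here n = 2, so the Dynkin diagram is a chain of 2 nodes with single edges (A_2). Hence the type is A_2.

type A_2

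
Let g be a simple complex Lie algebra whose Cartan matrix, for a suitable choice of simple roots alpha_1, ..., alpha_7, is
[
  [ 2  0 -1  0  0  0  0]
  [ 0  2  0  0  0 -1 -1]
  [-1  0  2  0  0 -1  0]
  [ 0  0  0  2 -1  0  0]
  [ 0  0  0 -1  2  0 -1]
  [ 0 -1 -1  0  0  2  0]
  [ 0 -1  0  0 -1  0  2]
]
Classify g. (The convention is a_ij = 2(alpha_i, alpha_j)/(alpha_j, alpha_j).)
The matrix has rank 7 with 2's on the diagonal. Reading the off-diagonal entries as Dynkin edges (a single edge where a_ij = a_ji = -1; a double or triple edge where a_ij * a_ji = 2 or 3), the diagram is a chain of 7 nodes with single edges (A_7). One simple-root ordering that puts it in standard form is (alpha_4, alpha_5, alpha_7, alpha_2, alpha_6, alpha_3, alpha_1). So the algebra is type A_7, i.e. sl(8).

A_7 (sl(8))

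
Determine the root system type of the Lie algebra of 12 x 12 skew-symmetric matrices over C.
This is so(12) with 12 even, which has dimension 12(12-1)/2 = 66 and rank 12/2 = 6. In the classification of classical Lie algebras, the orthogonal algebra so(2n) in an even number of variables has type D_n; here n = 6, so the Dynkin diagram is a chain of 4 nodes with a fork of two nodes at one end (D_6). Hence the type is D_6.

D_6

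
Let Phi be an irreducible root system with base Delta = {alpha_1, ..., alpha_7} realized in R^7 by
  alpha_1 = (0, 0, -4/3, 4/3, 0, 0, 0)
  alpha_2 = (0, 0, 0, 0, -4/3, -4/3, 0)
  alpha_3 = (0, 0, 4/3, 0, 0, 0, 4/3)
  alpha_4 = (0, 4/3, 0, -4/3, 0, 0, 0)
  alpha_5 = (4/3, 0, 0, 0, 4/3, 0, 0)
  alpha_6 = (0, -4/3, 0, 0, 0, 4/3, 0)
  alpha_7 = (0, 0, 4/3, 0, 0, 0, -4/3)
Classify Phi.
D_7 (so(14))

Compute the Cartan integers a_ij = 2(alpha_i, alpha_j)/(alpha_j, alpha_j); the resulting 7x7 Cartan matrix is
[[2, 0, -1, -1, 0, 0, -1], [0, 2, 0, 0, -1, -1, 0], [-1, 0, 2, 0, 0, 0, 0], [-1, 0, 0, 2, 0, -1, 0], [0, -1, 0, 0, 2, 0, 0], [0, -1, 0, -1, 0, 2, 0], [-1, 0, 0, 0, 0, 0, 2]].
All simple roots have the same length, so the diagram is simply laced. The associated Dynkin diagram is a chain of 5 nodes with a fork of two nodes at one end (D_7), so the type is D_7 (the algebra so(14)).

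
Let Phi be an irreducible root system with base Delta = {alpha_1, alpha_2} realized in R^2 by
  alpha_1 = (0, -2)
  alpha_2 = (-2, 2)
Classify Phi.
B_2 (so(5))

Compute the Cartan integers a_ij = 2(alpha_i, alpha_j)/(alpha_j, alpha_j); the resulting 2x2 Cartan matrix is
[[2, -1], [-2, 2]].
The roots have two lengths (squared-length ratio 2:1); the short ones are alpha_{1}. The associated Dynkin diagram is a chain of 2 nodes with a double edge at one end; the terminal node there is the unique short simple root (B_2), so the type is B_2 (the algebra so(5)).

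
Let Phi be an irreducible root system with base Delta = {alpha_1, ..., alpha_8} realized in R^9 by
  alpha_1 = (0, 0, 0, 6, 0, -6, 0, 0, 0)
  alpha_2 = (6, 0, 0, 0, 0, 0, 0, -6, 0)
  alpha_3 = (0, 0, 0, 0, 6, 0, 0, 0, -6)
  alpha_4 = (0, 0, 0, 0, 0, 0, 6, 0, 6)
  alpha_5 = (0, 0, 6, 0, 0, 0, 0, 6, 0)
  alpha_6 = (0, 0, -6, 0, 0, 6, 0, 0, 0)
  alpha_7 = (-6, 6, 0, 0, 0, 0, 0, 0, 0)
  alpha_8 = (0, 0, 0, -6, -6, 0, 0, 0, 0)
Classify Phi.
A_8

Compute the Cartan integers a_ij = 2(alpha_i, alpha_j)/(alpha_j, alpha_j); the resulting 8x8 Cartan matrix is
[[2, 0, 0, 0, 0, -1, 0, -1], [0, 2, 0, 0, -1, 0, -1, 0], [0, 0, 2, -1, 0, 0, 0, -1], [0, 0, -1, 2, 0, 0, 0, 0], [0, -1, 0, 0, 2, -1, 0, 0], [-1, 0, 0, 0, -1, 2, 0, 0], [0, -1, 0, 0, 0, 0, 2, 0], [-1, 0, -1, 0, 0, 0, 0, 2]].
All simple roots have the same length, so the diagram is simply laced. The associated Dynkin diagram is a chain of 8 nodes with single edges (A_8), so the type is A_8 (the algebra sl(9)).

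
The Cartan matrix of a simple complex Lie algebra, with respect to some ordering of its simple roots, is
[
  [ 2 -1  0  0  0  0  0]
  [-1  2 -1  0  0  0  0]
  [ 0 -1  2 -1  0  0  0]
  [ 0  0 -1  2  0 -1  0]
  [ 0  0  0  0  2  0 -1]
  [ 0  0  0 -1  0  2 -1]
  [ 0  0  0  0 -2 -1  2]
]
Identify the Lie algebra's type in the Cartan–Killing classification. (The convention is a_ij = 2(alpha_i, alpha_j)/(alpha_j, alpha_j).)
The matrix has rank 7 with 2's on the diagonal. Reading the off-diagonal entries as Dynkin edges (a single edge where a_ij = a_ji = -1; a double or triple edge where a_ij * a_ji = 2 or 3), the diagram is a chain of 7 nodes with a double edge at one end; the terminal node there is the unique short simple root (B_7). One simple-root ordering that puts it in standard form is (alpha_1, alpha_2, alpha_3, alpha_4, alpha_6, alpha_7, alpha_5). So the algebra is type B_7, i.e. so(15).

B_7 (so(15))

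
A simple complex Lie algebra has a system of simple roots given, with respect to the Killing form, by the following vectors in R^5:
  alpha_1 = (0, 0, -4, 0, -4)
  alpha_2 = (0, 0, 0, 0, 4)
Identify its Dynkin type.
Compute the Cartan integers a_ij = 2(alpha_i, alpha_j)/(alpha_j, alpha_j); the resulting 2x2 Cartan matrix is
[[2, -2], [-1, 2]].
The roots have two lengths (squared-length ratio 2:1); the short ones are alpha_{2}. The associated Dynkin diagram is a chain of 2 nodes with a double edge at one end; the terminal node there is the unique short simple root (B_2), so the type is B_2 (the algebra so(5)).

B_2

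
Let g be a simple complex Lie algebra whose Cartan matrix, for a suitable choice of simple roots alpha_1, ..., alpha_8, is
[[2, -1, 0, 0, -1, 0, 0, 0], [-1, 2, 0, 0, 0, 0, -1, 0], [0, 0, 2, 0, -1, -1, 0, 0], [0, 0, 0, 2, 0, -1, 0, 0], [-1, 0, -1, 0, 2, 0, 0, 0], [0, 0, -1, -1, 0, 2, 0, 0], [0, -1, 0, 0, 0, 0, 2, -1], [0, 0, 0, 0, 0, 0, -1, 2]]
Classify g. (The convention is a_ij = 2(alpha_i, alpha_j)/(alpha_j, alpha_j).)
type A_8

The matrix has rank 8 with 2's on the diagonal. Reading the off-diagonal entries as Dynkin edges (a single edge where a_ij = a_ji = -1; a double or triple edge where a_ij * a_ji = 2 or 3), the diagram is a chain of 8 nodes with single edges (A_8). One simple-root ordering that puts it in standard form is (alpha_8, alpha_7, alpha_2, alpha_1, alpha_5, alpha_3, alpha_6, alpha_4). So the algebra is type A_8, i.e. sl(9).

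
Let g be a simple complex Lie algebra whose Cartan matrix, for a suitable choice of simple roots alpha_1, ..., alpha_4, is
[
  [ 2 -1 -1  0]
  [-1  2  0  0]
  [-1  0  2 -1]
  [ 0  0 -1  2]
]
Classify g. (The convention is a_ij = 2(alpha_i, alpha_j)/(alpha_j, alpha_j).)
The matrix has rank 4 with 2's on the diagonal. Reading the off-diagonal entries as Dynkin edges (a single edge where a_ij = a_ji = -1; a double or triple edge where a_ij * a_ji = 2 or 3), the diagram is a chain of 4 nodes with single edges (A_4). One simple-root ordering that puts it in standard form is (alpha_2, alpha_1, alpha_3, alpha_4). So the algebra is type A_4, i.e. sl(5).

A_4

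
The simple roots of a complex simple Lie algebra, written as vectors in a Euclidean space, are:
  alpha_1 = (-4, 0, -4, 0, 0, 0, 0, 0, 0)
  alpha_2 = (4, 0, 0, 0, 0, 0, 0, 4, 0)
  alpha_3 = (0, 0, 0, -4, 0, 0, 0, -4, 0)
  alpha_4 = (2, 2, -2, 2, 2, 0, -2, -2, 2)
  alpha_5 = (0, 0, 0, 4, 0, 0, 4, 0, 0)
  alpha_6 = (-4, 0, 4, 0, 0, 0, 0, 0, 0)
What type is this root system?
Compute the Cartan integers a_ij = 2(alpha_i, alpha_j)/(alpha_j, alpha_j); the resulting 6x6 Cartan matrix is
[[2, -1, 0, 0, 0, 0], [-1, 2, -1, 0, 0, -1], [0, -1, 2, 0, -1, 0], [0, 0, 0, 2, 0, -1], [0, 0, -1, 0, 2, 0], [0, -1, 0, -1, 0, 2]].
All simple roots have the same length, so the diagram is simply laced. The associated Dynkin diagram is a chain of 5 nodes with one extra node attached to the third node from one end (E_6), so the type is E_6.

type E_6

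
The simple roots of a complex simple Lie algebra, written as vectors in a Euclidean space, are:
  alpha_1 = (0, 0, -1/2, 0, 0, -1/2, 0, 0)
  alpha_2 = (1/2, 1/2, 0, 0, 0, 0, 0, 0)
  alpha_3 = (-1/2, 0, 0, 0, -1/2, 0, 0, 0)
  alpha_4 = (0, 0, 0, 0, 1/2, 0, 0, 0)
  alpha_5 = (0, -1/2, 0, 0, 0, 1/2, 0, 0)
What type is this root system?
Compute the Cartan integers a_ij = 2(alpha_i, alpha_j)/(alpha_j, alpha_j); the resulting 5x5 Cartan matrix is
[[2, 0, 0, 0, -1], [0, 2, -1, 0, -1], [0, -1, 2, -2, 0], [0, 0, -1, 2, 0], [-1, -1, 0, 0, 2]].
The roots have two lengths (squared-length ratio 2:1); the short ones are alpha_{4}. The associated Dynkin diagram is a chain of 5 nodes with a double edge at one end; the terminal node there is the unique short simple root (B_5), so the type is B_5 (the algebra so(11)).

B_5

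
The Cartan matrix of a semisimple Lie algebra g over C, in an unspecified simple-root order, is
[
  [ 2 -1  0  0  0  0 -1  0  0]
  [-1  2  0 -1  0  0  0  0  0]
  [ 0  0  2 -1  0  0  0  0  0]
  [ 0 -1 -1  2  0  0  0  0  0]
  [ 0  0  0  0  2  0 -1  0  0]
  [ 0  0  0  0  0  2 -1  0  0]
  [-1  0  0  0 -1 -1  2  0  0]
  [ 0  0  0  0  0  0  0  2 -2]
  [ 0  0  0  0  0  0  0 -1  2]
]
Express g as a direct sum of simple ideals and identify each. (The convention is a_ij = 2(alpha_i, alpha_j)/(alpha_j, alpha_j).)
B_2 + D_7

The diagram associated to this matrix has two connected components: the simple roots {alpha_8, alpha_9} form a chain of 2 nodes with a double edge at one end; the terminal node there is the unique short simple root (B_2), and {alpha_1, alpha_2, alpha_3, alpha_4, alpha_5, alpha_6, alpha_7} form a chain of 5 nodes with a fork of two nodes at one end (D_7). A semisimple Lie algebra decomposes uniquely as the direct sum of simple ideals, one per connected component of its Dynkin diagram, so g ≅ B_2 ⊕ D_7 (dimension 10 + 91 = 101).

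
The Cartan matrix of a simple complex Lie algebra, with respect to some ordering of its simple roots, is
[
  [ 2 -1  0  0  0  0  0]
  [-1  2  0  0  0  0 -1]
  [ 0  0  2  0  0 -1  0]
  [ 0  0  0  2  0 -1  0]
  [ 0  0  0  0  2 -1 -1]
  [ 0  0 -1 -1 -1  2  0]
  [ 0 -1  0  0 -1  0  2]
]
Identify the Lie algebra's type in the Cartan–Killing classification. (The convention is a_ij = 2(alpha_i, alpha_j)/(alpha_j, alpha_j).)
The matrix has rank 7 with 2's on the diagonal. Reading the off-diagonal entries as Dynkin edges (a single edge where a_ij = a_ji = -1; a double or triple edge where a_ij * a_ji = 2 or 3), the diagram is a chain of 5 nodes with a fork of two nodes at one end (D_7). One simple-root ordering that puts it in standard form is (alpha_1, alpha_2, alpha_7, alpha_5, alpha_6, alpha_4, alpha_3). So the algebra is type D_7, i.e. so(14).

D_7 (so(14))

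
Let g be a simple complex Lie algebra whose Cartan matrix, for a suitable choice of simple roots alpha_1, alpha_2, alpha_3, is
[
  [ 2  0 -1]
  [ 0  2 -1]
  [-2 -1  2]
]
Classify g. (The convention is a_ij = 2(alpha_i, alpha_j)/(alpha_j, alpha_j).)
B_3 (so(7))

The matrix has rank 3 with 2's on the diagonal. Reading the off-diagonal entries as Dynkin edges (a single edge where a_ij = a_ji = -1; a double or triple edge where a_ij * a_ji = 2 or 3), the diagram is a chain of 3 nodes with a double edge at one end; the terminal node there is the unique short simple root (B_3). One simple-root ordering that puts it in standard form is (alpha_2, alpha_3, alpha_1). So the algebra is type B_3, i.e. so(7).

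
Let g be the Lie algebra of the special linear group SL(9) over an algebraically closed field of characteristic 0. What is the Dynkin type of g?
This is sl(9), which has dimension 9^2 - 1 = 80 and rank 9 - 1 = 8 (a Cartan subalgebra is the diagonal traceless matrices). In the classification of classical Lie algebras, the special linear algebra sl(n+1) has type A_n; here n = 8, so the Dynkin diagram is a chain of 8 nodes with single edges (A_8). Hence the type is A_8.

A_8 (sl(9))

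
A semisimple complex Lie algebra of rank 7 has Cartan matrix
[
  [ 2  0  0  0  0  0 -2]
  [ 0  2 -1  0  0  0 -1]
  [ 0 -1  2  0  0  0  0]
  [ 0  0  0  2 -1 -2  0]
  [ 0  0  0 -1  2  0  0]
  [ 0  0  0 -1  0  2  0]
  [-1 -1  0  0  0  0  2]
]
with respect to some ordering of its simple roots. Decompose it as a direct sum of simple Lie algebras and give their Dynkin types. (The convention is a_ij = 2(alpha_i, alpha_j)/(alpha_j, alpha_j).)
The diagram associated to this matrix has two connected components: the simple roots {alpha_4, alpha_5, alpha_6} form a chain of 3 nodes with a double edge at one end; the terminal node there is the unique short simple root (B_3), and {alpha_1, alpha_2, alpha_3, alpha_7} form a chain of 4 nodes with a double edge at one end; the terminal node there is the unique long simple root (C_4). A semisimple Lie algebra decomposes uniquely as the direct sum of simple ideals, one per connected component of its Dynkin diagram, so g ≅ B_3 ⊕ C_4 (dimension 21 + 36 = 57).

B3 ⊕ C4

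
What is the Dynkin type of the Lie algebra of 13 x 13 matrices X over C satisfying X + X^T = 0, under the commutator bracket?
This is so(13) with 13 odd, which has dimension 13(13-1)/2 = 78 and rank (13-1)/2 = 6. In the classification of classical Lie algebras, the orthogonal algebra so(2n+1) in an odd number of variables has type B_n; here n = 6, so the Dynkin diagram is a chain of 6 nodes with a double edge at one end; the terminal node there is the unique short simple root (B_6). Hence the type is B_6.

B6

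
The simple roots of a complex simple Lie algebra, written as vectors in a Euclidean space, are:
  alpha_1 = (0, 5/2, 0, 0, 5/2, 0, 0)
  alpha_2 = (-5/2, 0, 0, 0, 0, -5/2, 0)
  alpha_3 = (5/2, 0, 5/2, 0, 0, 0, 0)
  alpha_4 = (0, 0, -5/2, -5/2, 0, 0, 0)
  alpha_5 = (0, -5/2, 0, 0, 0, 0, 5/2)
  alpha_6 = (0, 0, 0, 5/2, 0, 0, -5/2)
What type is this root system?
Compute the Cartan integers a_ij = 2(alpha_i, alpha_j)/(alpha_j, alpha_j); the resulting 6x6 Cartan matrix is
[[2, 0, 0, 0, -1, 0], [0, 2, -1, 0, 0, 0], [0, -1, 2, -1, 0, 0], [0, 0, -1, 2, 0, -1], [-1, 0, 0, 0, 2, -1], [0, 0, 0, -1, -1, 2]].
All simple roots have the same length, so the diagram is simply laced. The associated Dynkin diagram is a chain of 6 nodes with single edges (A_6), so the type is A_6 (the algebra sl(7)).

A_6 (sl(7))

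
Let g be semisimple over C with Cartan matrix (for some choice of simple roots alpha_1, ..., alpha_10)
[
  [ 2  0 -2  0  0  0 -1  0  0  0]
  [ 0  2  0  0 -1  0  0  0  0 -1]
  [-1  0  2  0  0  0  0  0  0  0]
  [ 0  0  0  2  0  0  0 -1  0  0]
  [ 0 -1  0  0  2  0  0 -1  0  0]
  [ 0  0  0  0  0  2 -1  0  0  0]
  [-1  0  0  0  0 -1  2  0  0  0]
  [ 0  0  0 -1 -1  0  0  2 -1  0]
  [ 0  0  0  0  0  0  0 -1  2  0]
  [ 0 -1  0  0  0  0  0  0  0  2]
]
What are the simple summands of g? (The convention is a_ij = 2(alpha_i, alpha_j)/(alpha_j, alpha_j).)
B4 + D6

The diagram associated to this matrix has two connected components: the simple roots {alpha_1, alpha_3, alpha_6, alpha_7} form a chain of 4 nodes with a double edge at one end; the terminal node there is the unique short simple root (B_4), and {alpha_2, alpha_4, alpha_5, alpha_8, alpha_9, alpha_10} form a chain of 4 nodes with a fork of two nodes at one end (D_6). A semisimple Lie algebra decomposes uniquely as the direct sum of simple ideals, one per connected component of its Dynkin diagram, so g ≅ B_4 ⊕ D_6 (dimension 36 + 66 = 102).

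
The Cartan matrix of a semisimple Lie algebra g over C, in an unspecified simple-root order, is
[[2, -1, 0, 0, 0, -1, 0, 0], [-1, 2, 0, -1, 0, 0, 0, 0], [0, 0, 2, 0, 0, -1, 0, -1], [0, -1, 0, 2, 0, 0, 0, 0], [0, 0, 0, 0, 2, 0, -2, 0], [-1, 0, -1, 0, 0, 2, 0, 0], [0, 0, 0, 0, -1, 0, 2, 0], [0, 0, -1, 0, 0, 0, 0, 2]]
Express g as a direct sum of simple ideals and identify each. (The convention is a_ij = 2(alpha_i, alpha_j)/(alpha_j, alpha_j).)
The diagram associated to this matrix has two connected components: the simple roots {alpha_1, alpha_2, alpha_3, alpha_4, alpha_6, alpha_8} form a chain of 6 nodes with single edges (A_6), and {alpha_5, alpha_7} form a chain of 2 nodes with a double edge at one end; the terminal node there is the unique short simple root (B_2). A semisimple Lie algebra decomposes uniquely as the direct sum of simple ideals, one per connected component of its Dynkin diagram, so g ≅ A_6 ⊕ B_2 (dimension 48 + 10 = 58).

A6 + B2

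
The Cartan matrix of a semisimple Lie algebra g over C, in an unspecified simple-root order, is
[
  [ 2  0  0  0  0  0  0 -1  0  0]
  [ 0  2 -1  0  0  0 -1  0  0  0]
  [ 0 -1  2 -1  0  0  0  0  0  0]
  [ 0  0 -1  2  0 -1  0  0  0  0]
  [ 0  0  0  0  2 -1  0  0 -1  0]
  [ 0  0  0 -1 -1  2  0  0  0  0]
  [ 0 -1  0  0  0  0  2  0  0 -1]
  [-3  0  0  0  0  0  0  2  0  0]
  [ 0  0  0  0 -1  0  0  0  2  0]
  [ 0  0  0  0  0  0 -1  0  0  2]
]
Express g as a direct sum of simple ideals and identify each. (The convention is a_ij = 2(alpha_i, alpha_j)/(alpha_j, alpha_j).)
The diagram associated to this matrix has two connected components: the simple roots {alpha_2, alpha_3, alpha_4, alpha_5, alpha_6, alpha_7, alpha_9, alpha_10} form a chain of 8 nodes with single edges (A_8), and {alpha_1, alpha_8} form two nodes joined by a triple edge (G_2). A semisimple Lie algebra decomposes uniquely as the direct sum of simple ideals, one per connected component of its Dynkin diagram, so g ≅ A_8 ⊕ G_2 (dimension 80 + 14 = 94).

A_8 (sl(9)) + G_2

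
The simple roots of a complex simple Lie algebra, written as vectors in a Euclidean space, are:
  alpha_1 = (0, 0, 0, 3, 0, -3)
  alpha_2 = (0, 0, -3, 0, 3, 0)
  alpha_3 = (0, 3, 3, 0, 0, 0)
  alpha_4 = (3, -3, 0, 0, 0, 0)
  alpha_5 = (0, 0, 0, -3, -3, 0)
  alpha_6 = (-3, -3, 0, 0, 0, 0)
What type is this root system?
D_6

Compute the Cartan integers a_ij = 2(alpha_i, alpha_j)/(alpha_j, alpha_j); the resulting 6x6 Cartan matrix is
[[2, 0, 0, 0, -1, 0], [0, 2, -1, 0, -1, 0], [0, -1, 2, -1, 0, -1], [0, 0, -1, 2, 0, 0], [-1, -1, 0, 0, 2, 0], [0, 0, -1, 0, 0, 2]].
All simple roots have the same length, so the diagram is simply laced. The associated Dynkin diagram is a chain of 4 nodes with a fork of two nodes at one end (D_6), so the type is D_6 (the algebra so(12)).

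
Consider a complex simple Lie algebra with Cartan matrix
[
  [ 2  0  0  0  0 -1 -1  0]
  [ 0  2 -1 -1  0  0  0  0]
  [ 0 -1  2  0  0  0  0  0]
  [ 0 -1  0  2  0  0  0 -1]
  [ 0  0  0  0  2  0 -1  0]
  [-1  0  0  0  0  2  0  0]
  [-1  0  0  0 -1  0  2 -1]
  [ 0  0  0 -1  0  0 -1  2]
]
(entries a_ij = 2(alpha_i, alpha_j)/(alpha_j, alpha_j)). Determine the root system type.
The matrix has rank 8 with 2's on the diagonal. Reading the off-diagonal entries as Dynkin edges (a single edge where a_ij = a_ji = -1; a double or triple edge where a_ij * a_ji = 2 or 3), the diagram is a chain of 7 nodes with one extra node attached to the third node from one end (E_8). One simple-root ordering that puts it in standard form is (alpha_6, alpha_5, alpha_1, alpha_7, alpha_8, alpha_4, alpha_2, alpha_3). So the algebra is type E_8.

E_8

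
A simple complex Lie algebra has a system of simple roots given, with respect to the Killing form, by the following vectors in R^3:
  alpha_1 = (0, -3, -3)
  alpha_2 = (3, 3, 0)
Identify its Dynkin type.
Compute the Cartan integers a_ij = 2(alpha_i, alpha_j)/(alpha_j, alpha_j); the resulting 2x2 Cartan matrix is
[[2, -1], [-1, 2]].
All simple roots have the same length, so the diagram is simply laced. The associated Dynkin diagram is a chain of 2 nodes with single edges (A_2), so the type is A_2 (the algebra sl(3)).

type A_2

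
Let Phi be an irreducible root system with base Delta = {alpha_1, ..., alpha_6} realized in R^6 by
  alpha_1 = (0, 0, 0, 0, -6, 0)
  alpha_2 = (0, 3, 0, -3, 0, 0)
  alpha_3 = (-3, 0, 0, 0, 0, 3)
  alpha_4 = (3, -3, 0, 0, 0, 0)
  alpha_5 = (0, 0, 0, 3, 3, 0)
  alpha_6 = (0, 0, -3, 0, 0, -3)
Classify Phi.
C_6 (sp(12))

Compute the Cartan integers a_ij = 2(alpha_i, alpha_j)/(alpha_j, alpha_j); the resulting 6x6 Cartan matrix is
[[2, 0, 0, 0, -2, 0], [0, 2, 0, -1, -1, 0], [0, 0, 2, -1, 0, -1], [0, -1, -1, 2, 0, 0], [-1, -1, 0, 0, 2, 0], [0, 0, -1, 0, 0, 2]].
The roots have two lengths (squared-length ratio 2:1); the short ones are alpha_{2,3,4,5,6}. The associated Dynkin diagram is a chain of 6 nodes with a double edge at one end; the terminal node there is the unique long simple root (C_6), so the type is C_6 (the algebra sp(12)).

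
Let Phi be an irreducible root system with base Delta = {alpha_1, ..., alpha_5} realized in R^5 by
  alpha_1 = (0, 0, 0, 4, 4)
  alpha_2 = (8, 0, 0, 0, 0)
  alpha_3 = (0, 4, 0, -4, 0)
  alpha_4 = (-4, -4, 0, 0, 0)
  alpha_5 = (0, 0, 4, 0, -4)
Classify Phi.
C_5 (sp(10))

Compute the Cartan integers a_ij = 2(alpha_i, alpha_j)/(alpha_j, alpha_j); the resulting 5x5 Cartan matrix is
[[2, 0, -1, 0, -1], [0, 2, 0, -2, 0], [-1, 0, 2, -1, 0], [0, -1, -1, 2, 0], [-1, 0, 0, 0, 2]].
The roots have two lengths (squared-length ratio 2:1); the short ones are alpha_{1,3,4,5}. The associated Dynkin diagram is a chain of 5 nodes with a double edge at one end; the terminal node there is the unique long simple root (C_5), so the type is C_5 (the algebra sp(10)).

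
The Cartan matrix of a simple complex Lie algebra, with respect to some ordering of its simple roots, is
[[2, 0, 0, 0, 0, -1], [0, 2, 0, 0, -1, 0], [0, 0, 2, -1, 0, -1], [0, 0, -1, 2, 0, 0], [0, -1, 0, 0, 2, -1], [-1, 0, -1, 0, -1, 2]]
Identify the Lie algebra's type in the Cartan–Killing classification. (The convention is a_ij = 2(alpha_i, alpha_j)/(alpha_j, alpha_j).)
E_6

The matrix has rank 6 with 2's on the diagonal. Reading the off-diagonal entries as Dynkin edges (a single edge where a_ij = a_ji = -1; a double or triple edge where a_ij * a_ji = 2 or 3), the diagram is a chain of 5 nodes with one extra node attached to the third node from one end (E_6). One simple-root ordering that puts it in standard form is (alpha_2, alpha_1, alpha_5, alpha_6, alpha_3, alpha_4). So the algebra is type E_6.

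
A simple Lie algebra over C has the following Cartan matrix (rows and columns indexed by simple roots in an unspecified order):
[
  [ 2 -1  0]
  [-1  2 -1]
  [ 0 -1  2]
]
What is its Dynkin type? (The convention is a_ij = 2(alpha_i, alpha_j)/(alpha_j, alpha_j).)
A_3 (sl(4))

The matrix has rank 3 with 2's on the diagonal. Reading the off-diagonal entries as Dynkin edges (a single edge where a_ij = a_ji = -1; a double or triple edge where a_ij * a_ji = 2 or 3), the diagram is a chain of 3 nodes with single edges (A_3). One simple-root ordering that puts it in standard form is (alpha_3, alpha_2, alpha_1). So the algebra is type A_3, i.e. sl(4).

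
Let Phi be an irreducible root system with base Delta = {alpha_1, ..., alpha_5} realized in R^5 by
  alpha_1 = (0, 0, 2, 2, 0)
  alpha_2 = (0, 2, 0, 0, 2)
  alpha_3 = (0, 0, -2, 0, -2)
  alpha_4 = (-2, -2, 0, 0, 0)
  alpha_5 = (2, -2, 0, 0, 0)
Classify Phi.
D_5 (so(10))

Compute the Cartan integers a_ij = 2(alpha_i, alpha_j)/(alpha_j, alpha_j); the resulting 5x5 Cartan matrix is
[[2, 0, -1, 0, 0], [0, 2, -1, -1, -1], [-1, -1, 2, 0, 0], [0, -1, 0, 2, 0], [0, -1, 0, 0, 2]].
All simple roots have the same length, so the diagram is simply laced. The associated Dynkin diagram is a chain of 3 nodes with a fork of two nodes at one end (D_5), so the type is D_5 (the algebra so(10)).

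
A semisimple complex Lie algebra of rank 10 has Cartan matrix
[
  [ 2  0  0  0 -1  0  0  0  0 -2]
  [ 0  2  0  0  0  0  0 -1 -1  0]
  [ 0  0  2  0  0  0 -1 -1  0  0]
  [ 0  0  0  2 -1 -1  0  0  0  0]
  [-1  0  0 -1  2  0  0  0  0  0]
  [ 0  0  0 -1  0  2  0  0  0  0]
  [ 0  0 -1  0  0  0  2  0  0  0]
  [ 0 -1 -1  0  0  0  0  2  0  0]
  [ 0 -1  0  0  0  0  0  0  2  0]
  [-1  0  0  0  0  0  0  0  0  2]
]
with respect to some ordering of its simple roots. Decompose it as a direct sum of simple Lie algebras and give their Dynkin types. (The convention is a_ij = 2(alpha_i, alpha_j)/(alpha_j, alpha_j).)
The diagram associated to this matrix has two connected components: the simple roots {alpha_2, alpha_3, alpha_7, alpha_8, alpha_9} form a chain of 5 nodes with single edges (A_5), and {alpha_1, alpha_4, alpha_5, alpha_6, alpha_10} form a chain of 5 nodes with a double edge at one end; the terminal node there is the unique short simple root (B_5). A semisimple Lie algebra decomposes uniquely as the direct sum of simple ideals, one per connected component of its Dynkin diagram, so g ≅ A_5 ⊕ B_5 (dimension 35 + 55 = 90).

A_5 ⊕ B_5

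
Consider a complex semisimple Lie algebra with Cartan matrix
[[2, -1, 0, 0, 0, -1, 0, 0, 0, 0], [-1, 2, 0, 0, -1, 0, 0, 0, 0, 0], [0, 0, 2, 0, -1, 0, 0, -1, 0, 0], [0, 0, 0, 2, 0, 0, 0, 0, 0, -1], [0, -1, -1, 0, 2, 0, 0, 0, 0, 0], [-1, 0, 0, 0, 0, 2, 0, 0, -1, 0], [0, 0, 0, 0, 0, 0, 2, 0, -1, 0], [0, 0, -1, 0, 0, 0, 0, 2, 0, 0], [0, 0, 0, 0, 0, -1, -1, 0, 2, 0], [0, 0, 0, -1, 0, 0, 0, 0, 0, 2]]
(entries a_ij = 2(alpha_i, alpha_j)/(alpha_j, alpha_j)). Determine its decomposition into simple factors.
The diagram associated to this matrix has two connected components: the simple roots {alpha_4, alpha_10} form a chain of 2 nodes with single edges (A_2), and {alpha_1, alpha_2, alpha_3, alpha_5, alpha_6, alpha_7, alpha_8, alpha_9} form a chain of 8 nodes with single edges (A_8). A semisimple Lie algebra decomposes uniquely as the direct sum of simple ideals, one per connected component of its Dynkin diagram, so g ≅ A_2 ⊕ A_8 (dimension 8 + 80 = 88).

type A_2 ⊕ type A_8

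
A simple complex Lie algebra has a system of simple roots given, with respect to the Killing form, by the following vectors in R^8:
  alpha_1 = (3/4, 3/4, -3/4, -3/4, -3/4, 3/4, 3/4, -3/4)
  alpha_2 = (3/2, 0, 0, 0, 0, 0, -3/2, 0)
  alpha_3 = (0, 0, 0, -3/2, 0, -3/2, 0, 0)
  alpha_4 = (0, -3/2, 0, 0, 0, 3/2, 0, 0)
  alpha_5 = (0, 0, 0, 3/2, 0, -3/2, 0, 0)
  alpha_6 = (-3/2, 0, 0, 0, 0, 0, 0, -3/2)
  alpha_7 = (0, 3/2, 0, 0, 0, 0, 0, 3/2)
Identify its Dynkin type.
Compute the Cartan integers a_ij = 2(alpha_i, alpha_j)/(alpha_j, alpha_j); the resulting 7x7 Cartan matrix is
[[2, 0, 0, 0, -1, 0, 0], [0, 2, 0, 0, 0, -1, 0], [0, 0, 2, -1, 0, 0, 0], [0, 0, -1, 2, -1, 0, -1], [-1, 0, 0, -1, 2, 0, 0], [0, -1, 0, 0, 0, 2, -1], [0, 0, 0, -1, 0, -1, 2]].
All simple roots have the same length, so the diagram is simply laced. The associated Dynkin diagram is a chain of 6 nodes with one extra node attached to the third node from one end (E_7), so the type is E_7.

E_7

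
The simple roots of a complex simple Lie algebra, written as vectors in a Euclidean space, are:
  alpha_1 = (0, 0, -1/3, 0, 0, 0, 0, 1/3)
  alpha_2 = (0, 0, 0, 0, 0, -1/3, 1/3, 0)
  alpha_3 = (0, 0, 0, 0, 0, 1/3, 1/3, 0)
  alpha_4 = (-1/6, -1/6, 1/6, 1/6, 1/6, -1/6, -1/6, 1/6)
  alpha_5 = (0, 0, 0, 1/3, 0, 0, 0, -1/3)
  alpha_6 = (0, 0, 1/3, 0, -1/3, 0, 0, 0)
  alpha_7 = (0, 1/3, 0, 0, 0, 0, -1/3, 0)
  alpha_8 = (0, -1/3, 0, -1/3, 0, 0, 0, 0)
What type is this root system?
Compute the Cartan integers a_ij = 2(alpha_i, alpha_j)/(alpha_j, alpha_j); the resulting 8x8 Cartan matrix is
[[2, 0, 0, 0, -1, -1, 0, 0], [0, 2, 0, 0, 0, 0, -1, 0], [0, 0, 2, -1, 0, 0, -1, 0], [0, 0, -1, 2, 0, 0, 0, 0], [-1, 0, 0, 0, 2, 0, 0, -1], [-1, 0, 0, 0, 0, 2, 0, 0], [0, -1, -1, 0, 0, 0, 2, -1], [0, 0, 0, 0, -1, 0, -1, 2]].
All simple roots have the same length, so the diagram is simply laced. The associated Dynkin diagram is a chain of 7 nodes with one extra node attached to the third node from one end (E_8), so the type is E_8.

E_8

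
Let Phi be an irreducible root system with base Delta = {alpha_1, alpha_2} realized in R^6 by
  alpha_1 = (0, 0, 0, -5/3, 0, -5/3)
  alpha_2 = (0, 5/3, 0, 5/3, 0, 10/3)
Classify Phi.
G_2

Compute the Cartan integers a_ij = 2(alpha_i, alpha_j)/(alpha_j, alpha_j); the resulting 2x2 Cartan matrix is
[[2, -1], [-3, 2]].
The roots have two lengths (squared-length ratio 3:1); the short ones are alpha_{1}. The associated Dynkin diagram is two nodes joined by a triple edge (G_2), so the type is G_2.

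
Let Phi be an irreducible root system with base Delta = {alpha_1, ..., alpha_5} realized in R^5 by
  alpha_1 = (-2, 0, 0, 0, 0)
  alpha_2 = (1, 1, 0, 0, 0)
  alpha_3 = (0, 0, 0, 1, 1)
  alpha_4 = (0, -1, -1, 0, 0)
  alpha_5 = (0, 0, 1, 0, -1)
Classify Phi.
C_5

Compute the Cartan integers a_ij = 2(alpha_i, alpha_j)/(alpha_j, alpha_j); the resulting 5x5 Cartan matrix is
[[2, -2, 0, 0, 0], [-1, 2, 0, -1, 0], [0, 0, 2, 0, -1], [0, -1, 0, 2, -1], [0, 0, -1, -1, 2]].
The roots have two lengths (squared-length ratio 2:1); the short ones are alpha_{2,3,4,5}. The associated Dynkin diagram is a chain of 5 nodes with a double edge at one end; the terminal node there is the unique long simple root (C_5), so the type is C_5 (the algebra sp(10)).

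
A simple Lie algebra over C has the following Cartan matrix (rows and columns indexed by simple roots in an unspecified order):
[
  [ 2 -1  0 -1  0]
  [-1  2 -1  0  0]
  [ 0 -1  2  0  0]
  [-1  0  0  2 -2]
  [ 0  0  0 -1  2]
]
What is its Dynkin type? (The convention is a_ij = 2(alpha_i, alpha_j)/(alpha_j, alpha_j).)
B_5

The matrix has rank 5 with 2's on the diagonal. Reading the off-diagonal entries as Dynkin edges (a single edge where a_ij = a_ji = -1; a double or triple edge where a_ij * a_ji = 2 or 3), the diagram is a chain of 5 nodes with a double edge at one end; the terminal node there is the unique short simple root (B_5). One simple-root ordering that puts it in standard form is (alpha_3, alpha_2, alpha_1, alpha_4, alpha_5). So the algebra is type B_5, i.e. so(11).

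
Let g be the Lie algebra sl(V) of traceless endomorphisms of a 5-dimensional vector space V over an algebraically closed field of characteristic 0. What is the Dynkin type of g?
This is sl(5), which has dimension 5^2 - 1 = 24 and rank 5 - 1 = 4 (a Cartan subalgebra is the diagonal traceless matrices). In the classification of classical Lie algebras, the special linear algebra sl(n+1) has type A_n; here n = 4, so the Dynkin diagram is a chain of 4 nodes with single edges (A_4). Hence the type is A_4.

A_4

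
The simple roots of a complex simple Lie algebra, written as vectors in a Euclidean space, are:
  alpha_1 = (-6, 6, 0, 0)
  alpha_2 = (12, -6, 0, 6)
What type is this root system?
G2

Compute the Cartan integers a_ij = 2(alpha_i, alpha_j)/(alpha_j, alpha_j); the resulting 2x2 Cartan matrix is
[[2, -1], [-3, 2]].
The roots have two lengths (squared-length ratio 3:1); the short ones are alpha_{1}. The associated Dynkin diagram is two nodes joined by a triple edge (G_2), so the type is G_2.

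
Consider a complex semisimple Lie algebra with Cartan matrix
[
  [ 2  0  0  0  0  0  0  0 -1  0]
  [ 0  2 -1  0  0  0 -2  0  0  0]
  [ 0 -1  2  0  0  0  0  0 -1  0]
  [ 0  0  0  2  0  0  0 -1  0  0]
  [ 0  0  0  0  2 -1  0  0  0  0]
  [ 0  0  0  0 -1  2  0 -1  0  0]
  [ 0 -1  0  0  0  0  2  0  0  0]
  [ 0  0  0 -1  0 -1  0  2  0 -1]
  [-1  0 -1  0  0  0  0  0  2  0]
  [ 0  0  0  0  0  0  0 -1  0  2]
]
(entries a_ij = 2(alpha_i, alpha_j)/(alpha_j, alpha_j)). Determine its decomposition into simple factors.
The diagram associated to this matrix has two connected components: the simple roots {alpha_1, alpha_2, alpha_3, alpha_7, alpha_9} form a chain of 5 nodes with a double edge at one end; the terminal node there is the unique short simple root (B_5), and {alpha_4, alpha_5, alpha_6, alpha_8, alpha_10} form a chain of 3 nodes with a fork of two nodes at one end (D_5). A semisimple Lie algebra decomposes uniquely as the direct sum of simple ideals, one per connected component of its Dynkin diagram, so g ≅ B_5 ⊕ D_5 (dimension 55 + 45 = 100).

B_5 (so(11)) + D_5 (so(10))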